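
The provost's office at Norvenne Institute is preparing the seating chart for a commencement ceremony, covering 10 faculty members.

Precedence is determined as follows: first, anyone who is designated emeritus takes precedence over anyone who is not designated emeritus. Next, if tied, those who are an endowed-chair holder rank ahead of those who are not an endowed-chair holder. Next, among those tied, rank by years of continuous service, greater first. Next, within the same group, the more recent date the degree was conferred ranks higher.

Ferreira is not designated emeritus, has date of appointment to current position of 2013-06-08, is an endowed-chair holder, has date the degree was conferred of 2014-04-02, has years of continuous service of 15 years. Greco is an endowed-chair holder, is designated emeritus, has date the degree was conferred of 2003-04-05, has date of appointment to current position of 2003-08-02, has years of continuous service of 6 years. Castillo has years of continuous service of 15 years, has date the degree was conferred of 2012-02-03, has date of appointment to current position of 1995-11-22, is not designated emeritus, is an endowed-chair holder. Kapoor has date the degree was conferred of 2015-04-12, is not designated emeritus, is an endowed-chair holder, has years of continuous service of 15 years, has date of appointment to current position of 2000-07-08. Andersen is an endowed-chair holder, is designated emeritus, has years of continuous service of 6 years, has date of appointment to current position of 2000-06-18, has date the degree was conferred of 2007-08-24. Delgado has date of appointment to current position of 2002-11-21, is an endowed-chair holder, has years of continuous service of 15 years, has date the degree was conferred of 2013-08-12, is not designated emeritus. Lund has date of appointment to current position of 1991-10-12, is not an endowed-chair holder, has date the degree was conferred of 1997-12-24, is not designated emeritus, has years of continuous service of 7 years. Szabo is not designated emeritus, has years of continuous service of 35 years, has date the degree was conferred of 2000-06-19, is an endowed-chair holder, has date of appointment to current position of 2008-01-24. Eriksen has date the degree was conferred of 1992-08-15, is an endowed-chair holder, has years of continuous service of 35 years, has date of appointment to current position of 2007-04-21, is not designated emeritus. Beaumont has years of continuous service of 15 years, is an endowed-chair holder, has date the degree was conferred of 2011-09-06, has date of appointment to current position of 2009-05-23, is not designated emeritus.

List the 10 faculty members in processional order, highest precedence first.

By the first rule: Andersen and Greco (both designated emeritus); then Szabo, Eriksen, Kapoor, Ferreira, Delgado, Castillo, Beaumont and Lund (each not designated emeritus).
Andersen and Greco are each an endowed-chair holder, so the next rule applies.
Andersen and Greco both have years of continuous service 6 years, so the next rule applies.
Among Andersen and Greco, by date the degree was conferred (later first): Andersen (2007-08-24) before Greco (2003-04-05).
Among Szabo, Eriksen, Kapoor, Ferreira, Delgado, Castillo, Beaumont and Lund, an endowed-chair holder before not an endowed-chair holder: Szabo, Eriksen, Kapoor, Ferreira, Delgado, Castillo and Beaumont (an endowed-chair holder) before Lund (not an endowed-chair holder).
Among Szabo, Eriksen, Kapoor, Ferreira, Delgado, Castillo and Beaumont, by years of continuous service (higher first): Szabo and Eriksen (35 years) before Kapoor, Ferreira, Delgado, Castillo and Beaumont (15 years).
Among Szabo and Eriksen, by date the degree was conferred (later first): Szabo (2000-06-19) before Eriksen (1992-08-15).
Among Kapoor, Ferreira, Delgado, Castillo and Beaumont, by date the degree was conferred (later first): Kapoor (2015-04-12) before Ferreira (2014-04-02) before Delgado (2013-08-12) before Castillo (2012-02-03) before Beaumont (2011-09-06).
Full order: Andersen, Greco, Szabo, Eriksen, Kapoor, Ferreira, Delgado, Castillo, Beaumont, Lund.

Andersen, Greco, Szabo, Eriksen, Kapoor, Ferreira, Delgado, Castillo, Beaumont, Lund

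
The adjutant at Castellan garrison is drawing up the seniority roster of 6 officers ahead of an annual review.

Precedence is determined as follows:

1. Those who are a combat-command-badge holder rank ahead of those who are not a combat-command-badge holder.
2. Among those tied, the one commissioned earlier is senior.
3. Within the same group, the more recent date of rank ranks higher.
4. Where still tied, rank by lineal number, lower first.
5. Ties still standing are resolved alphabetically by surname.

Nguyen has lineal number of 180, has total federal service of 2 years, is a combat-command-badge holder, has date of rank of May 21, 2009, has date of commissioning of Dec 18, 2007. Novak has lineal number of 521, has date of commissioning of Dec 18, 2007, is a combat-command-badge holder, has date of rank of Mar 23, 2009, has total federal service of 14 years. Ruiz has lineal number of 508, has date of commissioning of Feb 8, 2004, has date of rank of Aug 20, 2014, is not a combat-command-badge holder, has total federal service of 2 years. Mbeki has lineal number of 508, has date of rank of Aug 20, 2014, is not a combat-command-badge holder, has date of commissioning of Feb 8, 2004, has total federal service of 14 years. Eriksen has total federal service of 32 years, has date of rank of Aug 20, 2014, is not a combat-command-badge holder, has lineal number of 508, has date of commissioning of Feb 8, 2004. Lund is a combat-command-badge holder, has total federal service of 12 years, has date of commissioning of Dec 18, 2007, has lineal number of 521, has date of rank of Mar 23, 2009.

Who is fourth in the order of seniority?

By the first rule: Nguyen, Lund and Novak (each a combat-command-badge holder); then Eriksen, Mbeki and Ruiz (each not a combat-command-badge holder).
Nguyen, Lund and Novak all have date of commissioning Dec 18, 2007, so the next rule applies.
Among Nguyen, Lund and Novak, by date of rank (later first): Nguyen (May 21, 2009) before Lund and Novak (Mar 23, 2009).
Lund and Novak both have lineal number 521, so the next rule applies.
Among Lund and Novak, alphabetically by surname: Lund before Novak.
Eriksen, Mbeki and Ruiz all have date of commissioning Feb 8, 2004, so the next rule applies.
Eriksen, Mbeki and Ruiz all have date of rank Aug 20, 2014, so the next rule applies.
Eriksen, Mbeki and Ruiz all have lineal number 508, so the next rule applies.
Among Eriksen, Mbeki and Ruiz, alphabetically by surname: Eriksen before Mbeki before Ruiz.
Order: Nguyen, Lund, Novak, Eriksen, Mbeki, Ruiz.

Eriksen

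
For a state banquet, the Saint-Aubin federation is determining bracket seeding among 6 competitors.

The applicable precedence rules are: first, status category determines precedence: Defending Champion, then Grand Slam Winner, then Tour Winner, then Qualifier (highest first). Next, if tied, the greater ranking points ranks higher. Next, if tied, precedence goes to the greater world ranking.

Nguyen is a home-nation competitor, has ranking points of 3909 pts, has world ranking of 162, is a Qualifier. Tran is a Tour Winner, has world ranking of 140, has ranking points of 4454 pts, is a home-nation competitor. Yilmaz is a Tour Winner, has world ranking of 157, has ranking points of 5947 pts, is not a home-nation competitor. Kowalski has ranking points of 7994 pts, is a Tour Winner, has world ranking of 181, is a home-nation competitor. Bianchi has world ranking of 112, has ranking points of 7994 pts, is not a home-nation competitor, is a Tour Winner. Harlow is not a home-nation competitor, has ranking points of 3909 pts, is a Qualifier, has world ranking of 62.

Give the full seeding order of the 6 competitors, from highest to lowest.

By status category: Kowalski, Bianchi, Yilmaz and Tran (Tour Winner); then Nguyen and Harlow (Qualifier).
Among Kowalski, Bianchi, Yilmaz and Tran, by ranking points (higher first): Kowalski and Bianchi (7994 pts) before Yilmaz (5947 pts) before Tran (4454 pts).
Among Kowalski and Bianchi, by world ranking (higher first): Kowalski (181) before Bianchi (112).
Nguyen and Harlow both have ranking points 3909 pts, so the next rule applies.
Among Nguyen and Harlow, by world ranking (higher first): Nguyen (162) before Harlow (62).
Full order: Kowalski, Bianchi, Yilmaz, Tran, Nguyen, Harlow.

Kowalski, Bianchi, Yilmaz, Tran, Nguyen, Harlow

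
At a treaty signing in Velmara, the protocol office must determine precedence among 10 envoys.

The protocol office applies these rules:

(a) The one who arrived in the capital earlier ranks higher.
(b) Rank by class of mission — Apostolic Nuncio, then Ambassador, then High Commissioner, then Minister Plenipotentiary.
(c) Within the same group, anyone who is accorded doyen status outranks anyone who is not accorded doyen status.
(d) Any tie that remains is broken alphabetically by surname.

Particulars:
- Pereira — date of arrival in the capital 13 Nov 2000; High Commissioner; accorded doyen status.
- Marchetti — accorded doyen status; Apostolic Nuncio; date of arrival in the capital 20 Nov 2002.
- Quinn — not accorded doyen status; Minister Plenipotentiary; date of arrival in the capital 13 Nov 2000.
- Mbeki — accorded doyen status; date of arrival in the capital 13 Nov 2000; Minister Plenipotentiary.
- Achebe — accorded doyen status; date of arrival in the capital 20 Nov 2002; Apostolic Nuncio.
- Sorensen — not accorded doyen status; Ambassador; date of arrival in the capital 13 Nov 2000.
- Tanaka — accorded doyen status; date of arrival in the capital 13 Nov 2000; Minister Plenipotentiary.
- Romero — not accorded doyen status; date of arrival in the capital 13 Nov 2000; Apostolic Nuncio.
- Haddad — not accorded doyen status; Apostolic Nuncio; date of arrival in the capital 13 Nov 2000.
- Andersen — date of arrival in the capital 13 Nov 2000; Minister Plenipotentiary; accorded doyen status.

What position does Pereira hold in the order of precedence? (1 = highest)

By date of arrival in the capital (earlier first): Haddad, Romero, Sorensen, Pereira, Andersen, Mbeki, Tanaka and Quinn (each 13 Nov 2000); then Achebe and Marchetti (both 20 Nov 2002).
Among Haddad, Romero, Sorensen, Pereira, Andersen, Mbeki, Tanaka and Quinn, by class of mission: Haddad and Romero (Apostolic Nuncio) before Sorensen (Ambassador) before Pereira (High Commissioner) before Andersen, Mbeki, Tanaka and Quinn (Minister Plenipotentiary).
Haddad and Romero are each not accorded doyen status, so the next rule applies.
Among Haddad and Romero, alphabetically by surname: Haddad before Romero.
Among Andersen, Mbeki, Tanaka and Quinn, accorded doyen status before not accorded doyen status: Andersen, Mbeki and Tanaka (accorded doyen status) before Quinn (not accorded doyen status).
Among Andersen, Mbeki and Tanaka, alphabetically by surname: Andersen before Mbeki before Tanaka.
Achebe and Marchetti are each Apostolic Nuncio, so the next rule applies.
Achebe and Marchetti are each accorded doyen status, so the next rule applies.
Among Achebe and Marchetti, alphabetically by surname: Achebe before Marchetti.
Order: Haddad, Romero, Sorensen, Pereira, Andersen, Mbeki, Tanaka, Quinn, Achebe, Marchetti. So position 4.

4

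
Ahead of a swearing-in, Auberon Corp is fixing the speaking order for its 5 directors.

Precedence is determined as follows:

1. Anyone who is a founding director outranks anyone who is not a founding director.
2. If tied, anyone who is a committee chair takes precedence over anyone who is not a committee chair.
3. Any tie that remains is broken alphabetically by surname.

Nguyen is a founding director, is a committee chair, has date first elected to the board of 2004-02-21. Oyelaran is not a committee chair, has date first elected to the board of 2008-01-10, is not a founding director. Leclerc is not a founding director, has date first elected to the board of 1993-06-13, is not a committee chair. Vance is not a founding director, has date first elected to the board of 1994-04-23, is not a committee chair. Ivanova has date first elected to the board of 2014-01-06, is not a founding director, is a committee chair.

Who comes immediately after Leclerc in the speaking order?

Oyelaran

By the first rule: Nguyen (a founding director); then Ivanova, Leclerc, Oyelaran and Vance (each not a founding director).
Among Ivanova, Leclerc, Oyelaran and Vance, a committee chair before not a committee chair: Ivanova (a committee chair) before Leclerc, Oyelaran and Vance (not a committee chair).
Among Leclerc, Oyelaran and Vance, alphabetically by surname: Leclerc before Oyelaran before Vance.
Order: Nguyen, Ivanova, Leclerc, Oyelaran, Vance.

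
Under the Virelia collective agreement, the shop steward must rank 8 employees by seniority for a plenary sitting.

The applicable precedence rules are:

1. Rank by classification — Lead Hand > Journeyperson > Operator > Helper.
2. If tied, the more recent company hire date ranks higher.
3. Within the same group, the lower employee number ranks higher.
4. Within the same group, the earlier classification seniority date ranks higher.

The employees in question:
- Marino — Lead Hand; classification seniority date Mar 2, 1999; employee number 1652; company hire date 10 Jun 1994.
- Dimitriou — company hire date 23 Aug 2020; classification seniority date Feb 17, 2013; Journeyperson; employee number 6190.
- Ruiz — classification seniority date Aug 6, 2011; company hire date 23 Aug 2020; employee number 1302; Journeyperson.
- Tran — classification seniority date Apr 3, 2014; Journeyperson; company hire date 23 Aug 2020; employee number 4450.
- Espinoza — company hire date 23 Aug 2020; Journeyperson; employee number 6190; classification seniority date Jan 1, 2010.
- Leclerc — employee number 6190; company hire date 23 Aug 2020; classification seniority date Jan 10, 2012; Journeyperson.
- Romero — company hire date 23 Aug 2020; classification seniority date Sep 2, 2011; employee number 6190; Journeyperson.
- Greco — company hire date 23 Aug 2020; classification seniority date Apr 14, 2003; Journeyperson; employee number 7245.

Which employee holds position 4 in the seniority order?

By classification: Marino (Lead Hand); then Ruiz, Tran, Espinoza, Romero, Leclerc, Dimitriou and Greco (Journeyperson).
Ruiz, Tran, Espinoza, Romero, Leclerc, Dimitriou and Greco all have company hire date 23 Aug 2020, so the next rule applies.
Among Ruiz, Tran, Espinoza, Romero, Leclerc, Dimitriou and Greco, by employee number (lower first): Ruiz (1302) before Tran (4450) before Espinoza, Romero, Leclerc and Dimitriou (6190) before Greco (7245).
Among Espinoza, Romero, Leclerc and Dimitriou, by classification seniority date (earlier first): Espinoza (Jan 1, 2010) before Romero (Sep 2, 2011) before Leclerc (Jan 10, 2012) before Dimitriou (Feb 17, 2013).
Order: Marino, Ruiz, Tran, Espinoza, Romero, Leclerc, Dimitriou, Greco.

Espinoza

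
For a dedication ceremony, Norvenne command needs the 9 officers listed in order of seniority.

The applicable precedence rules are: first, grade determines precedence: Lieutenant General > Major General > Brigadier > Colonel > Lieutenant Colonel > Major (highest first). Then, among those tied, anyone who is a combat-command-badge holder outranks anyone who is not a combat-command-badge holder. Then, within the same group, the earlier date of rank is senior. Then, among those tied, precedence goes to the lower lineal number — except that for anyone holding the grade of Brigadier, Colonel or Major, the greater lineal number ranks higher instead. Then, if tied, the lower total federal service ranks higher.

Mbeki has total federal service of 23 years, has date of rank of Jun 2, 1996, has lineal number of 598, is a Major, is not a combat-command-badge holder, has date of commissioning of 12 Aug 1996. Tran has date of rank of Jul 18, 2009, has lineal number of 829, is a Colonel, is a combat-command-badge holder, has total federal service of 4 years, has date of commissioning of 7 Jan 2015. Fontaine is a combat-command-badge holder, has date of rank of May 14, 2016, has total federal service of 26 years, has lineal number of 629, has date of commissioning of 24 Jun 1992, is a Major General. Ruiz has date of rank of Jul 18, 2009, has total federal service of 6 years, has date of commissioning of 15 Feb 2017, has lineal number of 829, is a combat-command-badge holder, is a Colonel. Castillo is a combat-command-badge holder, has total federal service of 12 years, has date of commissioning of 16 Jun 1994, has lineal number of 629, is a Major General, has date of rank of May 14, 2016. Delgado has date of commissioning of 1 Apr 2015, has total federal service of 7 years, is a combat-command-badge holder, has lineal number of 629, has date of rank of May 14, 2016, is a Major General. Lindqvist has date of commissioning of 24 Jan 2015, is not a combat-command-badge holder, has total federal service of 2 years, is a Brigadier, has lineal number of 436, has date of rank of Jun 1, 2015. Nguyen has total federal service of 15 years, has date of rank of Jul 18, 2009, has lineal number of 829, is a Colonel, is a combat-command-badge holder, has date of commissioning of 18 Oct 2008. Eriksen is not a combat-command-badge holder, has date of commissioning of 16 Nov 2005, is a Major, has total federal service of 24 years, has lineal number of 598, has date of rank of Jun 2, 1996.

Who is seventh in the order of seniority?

Nguyen

By grade: Delgado, Castillo and Fontaine (Major General); then Lindqvist (Brigadier); then Tran, Ruiz and Nguyen (Colonel); then Mbeki and Eriksen (Major).
Delgado, Castillo and Fontaine are each a combat-command-badge holder, so the next rule applies.
Delgado, Castillo and Fontaine all have date of rank May 14, 2016, so the next rule applies.
Delgado, Castillo and Fontaine all have lineal number 629, so the next rule applies.
Among Delgado, Castillo and Fontaine, by total federal service (lower first): Delgado (7 years) before Castillo (12 years) before Fontaine (26 years).
Tran, Ruiz and Nguyen are each a combat-command-badge holder, so the next rule applies.
Tran, Ruiz and Nguyen all have date of rank Jul 18, 2009, so the next rule applies.
Tran, Ruiz and Nguyen all have lineal number 829, so the next rule applies.
Among Tran, Ruiz and Nguyen, by total federal service (lower first): Tran (4 years) before Ruiz (6 years) before Nguyen (15 years).
Mbeki and Eriksen are each not a combat-command-badge holder, so the next rule applies.
Mbeki and Eriksen both have date of rank Jun 2, 1996, so the next rule applies.
Mbeki and Eriksen both have lineal number 598, so the next rule applies.
Among Mbeki and Eriksen, by total federal service (lower first): Mbeki (23 years) before Eriksen (24 years).
Order: Delgado, Castillo, Fontaine, Lindqvist, Tran, Ruiz, Nguyen, Mbeki, Eriksen.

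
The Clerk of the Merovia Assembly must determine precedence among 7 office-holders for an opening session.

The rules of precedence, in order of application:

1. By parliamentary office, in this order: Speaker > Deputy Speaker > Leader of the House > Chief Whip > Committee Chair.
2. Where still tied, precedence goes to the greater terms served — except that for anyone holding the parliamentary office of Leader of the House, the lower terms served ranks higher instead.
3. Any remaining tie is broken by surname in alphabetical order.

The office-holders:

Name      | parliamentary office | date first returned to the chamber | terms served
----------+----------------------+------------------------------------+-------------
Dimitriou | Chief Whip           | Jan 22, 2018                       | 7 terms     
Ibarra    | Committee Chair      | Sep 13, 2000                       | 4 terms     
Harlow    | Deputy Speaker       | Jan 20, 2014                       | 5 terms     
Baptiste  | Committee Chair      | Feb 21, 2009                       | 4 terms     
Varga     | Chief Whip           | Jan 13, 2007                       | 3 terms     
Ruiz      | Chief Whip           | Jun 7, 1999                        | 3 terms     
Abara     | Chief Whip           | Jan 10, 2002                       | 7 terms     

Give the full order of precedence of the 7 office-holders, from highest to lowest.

By parliamentary office: Harlow (Deputy Speaker); then Abara, Dimitriou, Ruiz and Varga (Chief Whip); then Baptiste and Ibarra (Committee Chair).
Among Abara, Dimitriou, Ruiz and Varga, by terms served (higher first): Abara and Dimitriou (7 terms) before Ruiz and Varga (3 terms).
Among Abara and Dimitriou, alphabetically by surname: Abara before Dimitriou.
Among Ruiz and Varga, alphabetically by surname: Ruiz before Varga.
Baptiste and Ibarra both have terms served 4 terms, so the next rule applies.
Among Baptiste and Ibarra, alphabetically by surname: Baptiste before Ibarra.
Full order: Harlow, Abara, Dimitriou, Ruiz, Varga, Baptiste, Ibarra.

Harlow, Abara, Dimitriou, Ruiz, Varga, Baptiste, Ibarra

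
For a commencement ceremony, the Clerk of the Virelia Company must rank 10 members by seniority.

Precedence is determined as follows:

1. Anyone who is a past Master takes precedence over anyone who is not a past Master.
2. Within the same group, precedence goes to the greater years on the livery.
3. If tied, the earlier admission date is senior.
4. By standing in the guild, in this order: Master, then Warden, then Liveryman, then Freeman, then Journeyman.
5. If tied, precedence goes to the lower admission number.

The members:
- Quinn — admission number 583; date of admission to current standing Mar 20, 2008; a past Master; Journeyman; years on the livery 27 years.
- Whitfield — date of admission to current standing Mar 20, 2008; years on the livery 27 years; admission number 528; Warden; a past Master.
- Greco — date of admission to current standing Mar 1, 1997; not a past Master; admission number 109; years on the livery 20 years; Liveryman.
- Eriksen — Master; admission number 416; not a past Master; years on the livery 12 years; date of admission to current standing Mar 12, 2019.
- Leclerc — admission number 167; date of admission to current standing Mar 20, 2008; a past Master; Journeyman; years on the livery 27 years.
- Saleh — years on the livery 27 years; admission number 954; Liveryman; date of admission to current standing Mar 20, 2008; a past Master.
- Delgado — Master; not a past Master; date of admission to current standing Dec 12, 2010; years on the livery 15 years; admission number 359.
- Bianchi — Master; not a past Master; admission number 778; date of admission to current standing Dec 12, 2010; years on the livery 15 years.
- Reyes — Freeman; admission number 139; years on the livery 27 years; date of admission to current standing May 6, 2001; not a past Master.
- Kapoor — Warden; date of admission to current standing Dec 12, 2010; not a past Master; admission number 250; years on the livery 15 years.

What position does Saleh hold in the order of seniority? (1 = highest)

2

By the first rule: Whitfield, Saleh, Leclerc and Quinn (each a past Master); then Reyes, Greco, Delgado, Bianchi, Kapoor and Eriksen (each not a past Master).
Whitfield, Saleh, Leclerc and Quinn all have years on the livery 27 years, so the next rule applies.
Whitfield, Saleh, Leclerc and Quinn all have date of admission to current standing Mar 20, 2008, so the next rule applies.
Among Whitfield, Saleh, Leclerc and Quinn, by standing in the guild: Whitfield (Warden) before Saleh (Liveryman) before Leclerc and Quinn (Journeyman).
Among Leclerc and Quinn, by admission number (lower first): Leclerc (167) before Quinn (583).
Among Reyes, Greco, Delgado, Bianchi, Kapoor and Eriksen, by years on the livery (higher first): Reyes (27 years) before Greco (20 years) before Delgado, Bianchi and Kapoor (15 years) before Eriksen (12 years).
Delgado, Bianchi and Kapoor all have date of admission to current standing Dec 12, 2010, so the next rule applies.
Among Delgado, Bianchi and Kapoor, by standing in the guild: Delgado and Bianchi (Master) before Kapoor (Warden).
Among Delgado and Bianchi, by admission number (lower first): Delgado (359) before Bianchi (778).
Order: Whitfield, Saleh, Leclerc, Quinn, Reyes, Greco, Delgado, Bianchi, Kapoor, Eriksen. So position 2.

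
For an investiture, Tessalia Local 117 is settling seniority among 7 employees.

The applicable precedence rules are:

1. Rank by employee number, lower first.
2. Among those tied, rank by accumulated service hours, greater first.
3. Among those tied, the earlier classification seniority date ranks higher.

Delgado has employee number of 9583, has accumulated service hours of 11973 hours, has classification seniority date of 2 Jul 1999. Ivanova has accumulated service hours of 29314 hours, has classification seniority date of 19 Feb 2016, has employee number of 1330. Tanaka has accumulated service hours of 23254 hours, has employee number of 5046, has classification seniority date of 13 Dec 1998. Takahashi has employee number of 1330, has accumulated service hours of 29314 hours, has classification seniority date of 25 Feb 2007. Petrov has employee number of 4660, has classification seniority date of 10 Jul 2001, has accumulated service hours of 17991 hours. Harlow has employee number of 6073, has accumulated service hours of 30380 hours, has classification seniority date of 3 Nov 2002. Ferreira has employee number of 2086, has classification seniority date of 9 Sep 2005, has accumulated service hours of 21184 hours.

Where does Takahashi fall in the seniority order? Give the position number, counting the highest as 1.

1

By employee number (lower first): Takahashi and Ivanova (both 1330); then Ferreira (2086); then Petrov (4660); then Tanaka (5046); then Harlow (6073); then Delgado (9583).
Takahashi and Ivanova both have accumulated service hours 29314 hours, so the next rule applies.
Among Takahashi and Ivanova, by classification seniority date (earlier first): Takahashi (25 Feb 2007) before Ivanova (19 Feb 2016).
Order: Takahashi, Ivanova, Ferreira, Petrov, Tanaka, Harlow, Delgado. So position 1.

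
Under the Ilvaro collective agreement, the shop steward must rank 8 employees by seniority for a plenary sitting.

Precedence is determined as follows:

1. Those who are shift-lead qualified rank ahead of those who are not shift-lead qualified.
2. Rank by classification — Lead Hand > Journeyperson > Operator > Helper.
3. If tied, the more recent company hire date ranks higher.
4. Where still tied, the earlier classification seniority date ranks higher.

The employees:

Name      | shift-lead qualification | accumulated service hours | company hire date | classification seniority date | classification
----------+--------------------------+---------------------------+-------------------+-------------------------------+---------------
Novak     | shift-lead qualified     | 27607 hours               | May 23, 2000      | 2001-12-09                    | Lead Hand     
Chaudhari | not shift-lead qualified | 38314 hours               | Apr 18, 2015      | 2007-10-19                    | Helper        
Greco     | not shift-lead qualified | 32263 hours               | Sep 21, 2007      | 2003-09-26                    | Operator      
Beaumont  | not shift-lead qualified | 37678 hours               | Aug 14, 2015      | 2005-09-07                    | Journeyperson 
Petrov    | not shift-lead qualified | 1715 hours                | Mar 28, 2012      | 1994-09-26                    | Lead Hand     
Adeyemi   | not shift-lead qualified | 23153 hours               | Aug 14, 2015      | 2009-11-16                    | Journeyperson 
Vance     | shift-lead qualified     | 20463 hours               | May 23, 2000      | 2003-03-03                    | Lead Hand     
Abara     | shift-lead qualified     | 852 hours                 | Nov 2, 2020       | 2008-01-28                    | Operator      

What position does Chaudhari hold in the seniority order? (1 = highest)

8

By the first rule: Novak, Vance and Abara (each shift-lead qualified); then Petrov, Beaumont, Adeyemi, Greco and Chaudhari (each not shift-lead qualified).
Among Novak, Vance and Abara, by classification: Novak and Vance (Lead Hand) before Abara (Operator).
Novak and Vance both have company hire date May 23, 2000, so the next rule applies.
Among Novak and Vance, by classification seniority date (earlier first): Novak (2001-12-09) before Vance (2003-03-03).
Among Petrov, Beaumont, Adeyemi, Greco and Chaudhari, by classification: Petrov (Lead Hand) before Beaumont and Adeyemi (Journeyperson) before Greco (Operator) before Chaudhari (Helper).
Beaumont and Adeyemi both have company hire date Aug 14, 2015, so the next rule applies.
Among Beaumont and Adeyemi, by classification seniority date (earlier first): Beaumont (2005-09-07) before Adeyemi (2009-11-16).
Order: Novak, Vance, Abara, Petrov, Beaumont, Adeyemi, Greco, Chaudhari. So position 8.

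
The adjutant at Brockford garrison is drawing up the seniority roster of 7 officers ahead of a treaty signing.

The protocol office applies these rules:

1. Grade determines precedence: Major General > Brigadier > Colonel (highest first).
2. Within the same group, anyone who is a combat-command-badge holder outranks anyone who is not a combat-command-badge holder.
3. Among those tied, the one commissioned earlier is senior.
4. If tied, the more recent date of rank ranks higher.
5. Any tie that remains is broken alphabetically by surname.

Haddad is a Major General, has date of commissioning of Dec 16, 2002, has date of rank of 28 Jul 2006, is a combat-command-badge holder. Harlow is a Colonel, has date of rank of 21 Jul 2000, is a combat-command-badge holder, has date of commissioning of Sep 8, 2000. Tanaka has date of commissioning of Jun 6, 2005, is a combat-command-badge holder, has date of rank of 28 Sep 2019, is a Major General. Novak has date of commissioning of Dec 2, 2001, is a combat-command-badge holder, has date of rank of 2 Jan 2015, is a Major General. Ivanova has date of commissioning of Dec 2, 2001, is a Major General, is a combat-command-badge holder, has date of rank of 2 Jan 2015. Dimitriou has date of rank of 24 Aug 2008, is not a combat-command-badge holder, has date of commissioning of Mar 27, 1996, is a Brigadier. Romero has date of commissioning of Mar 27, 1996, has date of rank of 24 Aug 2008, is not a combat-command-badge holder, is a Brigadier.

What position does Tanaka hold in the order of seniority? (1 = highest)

By grade: Ivanova, Novak, Haddad and Tanaka (Major General); then Dimitriou and Romero (Brigadier); then Harlow (Colonel).
Ivanova, Novak, Haddad and Tanaka are each a combat-command-badge holder, so the next rule applies.
Among Ivanova, Novak, Haddad and Tanaka, by date of commissioning (earlier first): Ivanova and Novak (Dec 2, 2001) before Haddad (Dec 16, 2002) before Tanaka (Jun 6, 2005).
Ivanova and Novak both have date of rank 2 Jan 2015, so the next rule applies.
Among Ivanova and Novak, alphabetically by surname: Ivanova before Novak.
Dimitriou and Romero are each not a combat-command-badge holder, so the next rule applies.
Dimitriou and Romero both have date of commissioning Mar 27, 1996, so the next rule applies.
Dimitriou and Romero both have date of rank 24 Aug 2008, so the next rule applies.
Among Dimitriou and Romero, alphabetically by surname: Dimitriou before Romero.
Order: Ivanova, Novak, Haddad, Tanaka, Dimitriou, Romero, Harlow. So position 4.

4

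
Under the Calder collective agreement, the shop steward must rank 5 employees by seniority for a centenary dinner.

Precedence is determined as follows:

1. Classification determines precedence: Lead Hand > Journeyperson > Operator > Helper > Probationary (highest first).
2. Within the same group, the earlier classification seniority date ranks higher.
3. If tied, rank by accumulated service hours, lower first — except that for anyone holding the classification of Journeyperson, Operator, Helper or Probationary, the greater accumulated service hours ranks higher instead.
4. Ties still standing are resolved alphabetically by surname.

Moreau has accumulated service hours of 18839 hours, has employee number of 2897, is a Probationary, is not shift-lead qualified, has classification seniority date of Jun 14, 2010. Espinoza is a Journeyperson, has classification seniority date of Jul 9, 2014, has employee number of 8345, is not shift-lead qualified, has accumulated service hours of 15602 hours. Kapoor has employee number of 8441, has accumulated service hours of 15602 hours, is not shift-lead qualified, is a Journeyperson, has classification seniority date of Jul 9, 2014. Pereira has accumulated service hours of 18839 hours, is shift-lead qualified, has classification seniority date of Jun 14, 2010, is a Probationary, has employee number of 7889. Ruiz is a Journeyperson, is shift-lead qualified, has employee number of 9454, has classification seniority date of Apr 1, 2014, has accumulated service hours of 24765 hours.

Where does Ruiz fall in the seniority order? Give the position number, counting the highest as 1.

By classification: Ruiz, Espinoza and Kapoor (Journeyperson); then Moreau and Pereira (Probationary).
Among Ruiz, Espinoza and Kapoor, by classification seniority date (earlier first): Ruiz (Apr 1, 2014) before Espinoza and Kapoor (Jul 9, 2014).
Espinoza and Kapoor both have accumulated service hours 15602 hours, so the next rule applies.
Among Espinoza and Kapoor, alphabetically by surname: Espinoza before Kapoor.
Moreau and Pereira both have classification seniority date Jun 14, 2010, so the next rule applies.
Moreau and Pereira both have accumulated service hours 18839 hours, so the next rule applies.
Among Moreau and Pereira, alphabetically by surname: Moreau before Pereira.
Order: Ruiz, Espinoza, Kapoor, Moreau, Pereira. So position 1.

1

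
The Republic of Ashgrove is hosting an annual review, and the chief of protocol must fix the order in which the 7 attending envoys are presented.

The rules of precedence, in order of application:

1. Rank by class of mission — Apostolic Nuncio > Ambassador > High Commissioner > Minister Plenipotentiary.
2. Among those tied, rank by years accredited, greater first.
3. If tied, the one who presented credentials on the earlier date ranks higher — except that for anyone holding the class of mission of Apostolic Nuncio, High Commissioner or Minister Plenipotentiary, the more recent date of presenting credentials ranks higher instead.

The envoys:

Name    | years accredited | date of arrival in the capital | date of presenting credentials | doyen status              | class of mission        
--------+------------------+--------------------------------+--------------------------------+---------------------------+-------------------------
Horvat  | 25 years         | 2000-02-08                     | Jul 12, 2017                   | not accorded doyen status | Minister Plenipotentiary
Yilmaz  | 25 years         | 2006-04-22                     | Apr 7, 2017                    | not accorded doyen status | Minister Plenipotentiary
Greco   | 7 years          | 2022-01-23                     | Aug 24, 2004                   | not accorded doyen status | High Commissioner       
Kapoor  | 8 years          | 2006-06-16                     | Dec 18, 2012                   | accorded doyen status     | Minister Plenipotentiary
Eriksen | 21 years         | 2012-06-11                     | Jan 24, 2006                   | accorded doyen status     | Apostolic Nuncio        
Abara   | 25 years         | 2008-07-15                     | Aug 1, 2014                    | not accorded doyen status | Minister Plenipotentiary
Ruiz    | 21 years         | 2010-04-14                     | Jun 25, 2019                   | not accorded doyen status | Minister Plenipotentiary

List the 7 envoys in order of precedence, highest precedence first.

Eriksen, Greco, Horvat, Yilmaz, Abara, Ruiz, Kapoor

By class of mission: Eriksen (Apostolic Nuncio); then Greco (High Commissioner); then Horvat, Yilmaz, Abara, Ruiz and Kapoor (Minister Plenipotentiary).
Among Horvat, Yilmaz, Abara, Ruiz and Kapoor, by years accredited (higher first): Horvat, Yilmaz and Abara (25 years) before Ruiz (21 years) before Kapoor (8 years).
Among Horvat, Yilmaz and Abara, by date of presenting credentials (later first) (reversed rule for this group): Horvat (Jul 12, 2017) before Yilmaz (Apr 7, 2017) before Abara (Aug 1, 2014).
Full order: Eriksen, Greco, Horvat, Yilmaz, Abara, Ruiz, Kapoor.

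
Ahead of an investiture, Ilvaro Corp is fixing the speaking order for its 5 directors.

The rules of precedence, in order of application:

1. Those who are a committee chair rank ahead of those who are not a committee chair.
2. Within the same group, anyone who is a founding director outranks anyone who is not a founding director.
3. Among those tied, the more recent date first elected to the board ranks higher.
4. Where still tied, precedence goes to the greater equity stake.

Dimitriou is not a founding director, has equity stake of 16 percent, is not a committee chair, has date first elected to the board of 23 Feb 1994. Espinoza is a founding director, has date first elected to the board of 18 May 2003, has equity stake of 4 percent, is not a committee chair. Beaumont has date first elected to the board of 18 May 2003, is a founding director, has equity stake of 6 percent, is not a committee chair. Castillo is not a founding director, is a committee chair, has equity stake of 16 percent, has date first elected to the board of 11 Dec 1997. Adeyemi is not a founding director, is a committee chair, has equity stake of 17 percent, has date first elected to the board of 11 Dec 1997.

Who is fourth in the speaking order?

By the first rule: Adeyemi and Castillo (both a committee chair); then Beaumont, Espinoza and Dimitriou (each not a committee chair).
Adeyemi and Castillo are each not a founding director, so the next rule applies.
Adeyemi and Castillo both have date first elected to the board 11 Dec 1997, so the next rule applies.
Among Adeyemi and Castillo, by equity stake (higher first): Adeyemi (17 percent) before Castillo (16 percent).
Among Beaumont, Espinoza and Dimitriou, a founding director before not a founding director: Beaumont and Espinoza (a founding director) before Dimitriou (not a founding director).
Beaumont and Espinoza both have date first elected to the board 18 May 2003, so the next rule applies.
Among Beaumont and Espinoza, by equity stake (higher first): Beaumont (6 percent) before Espinoza (4 percent).
Order: Adeyemi, Castillo, Beaumont, Espinoza, Dimitriou.

Espinoza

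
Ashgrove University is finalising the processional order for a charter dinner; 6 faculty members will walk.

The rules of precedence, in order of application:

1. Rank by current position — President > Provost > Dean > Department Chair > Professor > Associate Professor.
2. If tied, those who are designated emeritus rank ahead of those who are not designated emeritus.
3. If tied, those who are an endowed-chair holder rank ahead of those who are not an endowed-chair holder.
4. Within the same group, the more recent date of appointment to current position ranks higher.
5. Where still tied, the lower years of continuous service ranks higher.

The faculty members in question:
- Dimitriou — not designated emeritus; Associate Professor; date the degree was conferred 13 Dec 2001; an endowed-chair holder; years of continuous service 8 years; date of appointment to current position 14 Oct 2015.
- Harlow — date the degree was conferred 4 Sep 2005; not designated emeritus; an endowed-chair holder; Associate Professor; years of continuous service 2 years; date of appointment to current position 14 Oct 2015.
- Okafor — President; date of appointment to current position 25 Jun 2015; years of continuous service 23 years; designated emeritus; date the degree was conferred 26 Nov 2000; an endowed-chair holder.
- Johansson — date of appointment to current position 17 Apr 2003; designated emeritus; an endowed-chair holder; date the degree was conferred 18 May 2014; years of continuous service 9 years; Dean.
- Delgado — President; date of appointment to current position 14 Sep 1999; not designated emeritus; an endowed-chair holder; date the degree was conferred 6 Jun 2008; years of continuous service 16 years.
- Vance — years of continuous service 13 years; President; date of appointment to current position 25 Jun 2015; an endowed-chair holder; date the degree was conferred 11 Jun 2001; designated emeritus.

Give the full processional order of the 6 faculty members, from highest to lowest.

By current position: Vance, Okafor and Delgado (President); then Johansson (Dean); then Harlow and Dimitriou (Associate Professor).
Among Vance, Okafor and Delgado, designated emeritus before not designated emeritus: Vance and Okafor (designated emeritus) before Delgado (not designated emeritus).
Vance and Okafor are each an endowed-chair holder, so the next rule applies.
Vance and Okafor both have date of appointment to current position 25 Jun 2015, so the next rule applies.
Among Vance and Okafor, by years of continuous service (lower first): Vance (13 years) before Okafor (23 years).
Harlow and Dimitriou are each not designated emeritus, so the next rule applies.
Harlow and Dimitriou are each an endowed-chair holder, so the next rule applies.
Harlow and Dimitriou both have date of appointment to current position 14 Oct 2015, so the next rule applies.
Among Harlow and Dimitriou, by years of continuous service (lower first): Harlow (2 years) before Dimitriou (8 years).
Full order: Vance, Okafor, Delgado, Johansson, Harlow, Dimitriou.

Vance, Okafor, Delgado, Johansson, Harlow, Dimitriou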